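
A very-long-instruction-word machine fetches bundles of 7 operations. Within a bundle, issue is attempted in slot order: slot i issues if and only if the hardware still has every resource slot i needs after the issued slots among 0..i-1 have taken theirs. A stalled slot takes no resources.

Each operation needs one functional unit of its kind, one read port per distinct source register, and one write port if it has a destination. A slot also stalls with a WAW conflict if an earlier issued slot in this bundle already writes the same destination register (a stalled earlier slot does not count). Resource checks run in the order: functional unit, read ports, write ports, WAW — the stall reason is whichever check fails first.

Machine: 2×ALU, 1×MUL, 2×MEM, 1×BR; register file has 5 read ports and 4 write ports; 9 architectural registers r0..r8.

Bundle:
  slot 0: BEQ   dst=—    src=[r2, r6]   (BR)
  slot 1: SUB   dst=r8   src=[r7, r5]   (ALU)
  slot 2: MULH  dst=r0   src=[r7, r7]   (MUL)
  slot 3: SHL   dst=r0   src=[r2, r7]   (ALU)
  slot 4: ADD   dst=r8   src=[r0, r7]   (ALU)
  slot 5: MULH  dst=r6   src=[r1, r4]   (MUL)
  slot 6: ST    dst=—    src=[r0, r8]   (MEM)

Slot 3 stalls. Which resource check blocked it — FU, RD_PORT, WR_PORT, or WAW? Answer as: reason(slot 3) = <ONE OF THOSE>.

#0 BR src=r2,r6 dispatched  <A:2 Mu:1 Ld:2 B:0 rd:3 wr:4>
#1 ALU src=r7,r5 dispatched  <A:1 Mu:1 Ld:2 B:0 rd:1 wr:3>
#2 MUL src=r7,r7 dispatched  <A:1 Mu:0 Ld:2 B:0 rd:0 wr:2>
#3 ALU src=r2,r7 held:RD_PORT  <A:1 Mu:0 Ld:2 B:0 rd:0 wr:2>
#4 ALU src=r0,r7 held:RD_PORT  <A:1 Mu:0 Ld:2 B:0 rd:0 wr:2>
#5 MUL src=r1,r4 held:FU  <A:1 Mu:0 Ld:2 B:0 rd:0 wr:2>
#6 MEM src=r0,r8 held:RD_PORT  <A:1 Mu:0 Ld:2 B:0 rd:0 wr:2>

reason(slot 3) = RD_PORT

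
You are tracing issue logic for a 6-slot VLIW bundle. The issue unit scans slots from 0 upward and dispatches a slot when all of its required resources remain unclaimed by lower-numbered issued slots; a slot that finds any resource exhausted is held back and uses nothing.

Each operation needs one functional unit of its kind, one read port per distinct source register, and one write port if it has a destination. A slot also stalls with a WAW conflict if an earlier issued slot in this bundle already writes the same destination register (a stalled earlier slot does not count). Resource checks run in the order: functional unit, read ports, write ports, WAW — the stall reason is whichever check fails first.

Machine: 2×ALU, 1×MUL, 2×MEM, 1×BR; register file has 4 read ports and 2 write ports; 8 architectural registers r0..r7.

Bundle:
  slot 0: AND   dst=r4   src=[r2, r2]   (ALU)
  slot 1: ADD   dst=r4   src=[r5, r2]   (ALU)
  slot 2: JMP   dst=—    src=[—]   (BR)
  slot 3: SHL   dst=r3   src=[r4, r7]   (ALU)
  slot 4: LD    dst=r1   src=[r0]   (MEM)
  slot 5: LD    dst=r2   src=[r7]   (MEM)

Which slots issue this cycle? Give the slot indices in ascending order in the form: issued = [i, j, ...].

issued = [0, 2, 3]

#0 ALU src=r2,r2 dispatched  <A:1 Mu:1 Ld:2 B:1 rd:3 wr:1>
#1 ALU src=r5,r2 held:WAW  <A:1 Mu:1 Ld:2 B:1 rd:3 wr:1>
#2 BR src=- dispatched  <A:1 Mu:1 Ld:2 B:0 rd:3 wr:1>
#3 ALU src=r4,r7 dispatched  <A:0 Mu:1 Ld:2 B:0 rd:1 wr:0>
#4 MEM src=r0 held:WR_PORT  <A:0 Mu:1 Ld:2 B:0 rd:1 wr:0>
#5 MEM src=r7 held:WR_PORT  <A:0 Mu:1 Ld:2 B:0 rd:1 wr:0>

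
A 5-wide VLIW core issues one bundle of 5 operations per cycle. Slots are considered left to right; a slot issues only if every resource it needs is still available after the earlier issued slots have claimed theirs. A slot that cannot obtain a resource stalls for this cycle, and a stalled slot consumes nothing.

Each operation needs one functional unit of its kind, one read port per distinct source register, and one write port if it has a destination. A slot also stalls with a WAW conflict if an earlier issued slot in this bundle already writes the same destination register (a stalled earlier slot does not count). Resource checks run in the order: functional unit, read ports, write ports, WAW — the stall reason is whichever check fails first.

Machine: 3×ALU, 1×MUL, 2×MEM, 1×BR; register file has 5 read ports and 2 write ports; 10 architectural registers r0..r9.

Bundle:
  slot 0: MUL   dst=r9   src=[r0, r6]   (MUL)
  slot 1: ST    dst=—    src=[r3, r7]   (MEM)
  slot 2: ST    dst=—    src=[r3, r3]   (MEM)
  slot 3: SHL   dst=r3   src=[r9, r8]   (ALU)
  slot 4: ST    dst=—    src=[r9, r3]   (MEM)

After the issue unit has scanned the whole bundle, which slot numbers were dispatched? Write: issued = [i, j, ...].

issued = [0, 1, 2]

slot 0 (MUL): ISSUE — free A3,Mu0,Ld2,B1 rp3 wp1
slot 1 (MEM): ISSUE — free A3,Mu0,Ld1,B1 rp1 wp1
slot 2 (MEM): ISSUE — free A3,Mu0,Ld0,B1 rp0 wp1
slot 3 (ALU): stall RD_PORT — free A3,Mu0,Ld0,B1 rp0 wp1
slot 4 (MEM): stall FU — free A3,Mu0,Ld0,B1 rp0 wp1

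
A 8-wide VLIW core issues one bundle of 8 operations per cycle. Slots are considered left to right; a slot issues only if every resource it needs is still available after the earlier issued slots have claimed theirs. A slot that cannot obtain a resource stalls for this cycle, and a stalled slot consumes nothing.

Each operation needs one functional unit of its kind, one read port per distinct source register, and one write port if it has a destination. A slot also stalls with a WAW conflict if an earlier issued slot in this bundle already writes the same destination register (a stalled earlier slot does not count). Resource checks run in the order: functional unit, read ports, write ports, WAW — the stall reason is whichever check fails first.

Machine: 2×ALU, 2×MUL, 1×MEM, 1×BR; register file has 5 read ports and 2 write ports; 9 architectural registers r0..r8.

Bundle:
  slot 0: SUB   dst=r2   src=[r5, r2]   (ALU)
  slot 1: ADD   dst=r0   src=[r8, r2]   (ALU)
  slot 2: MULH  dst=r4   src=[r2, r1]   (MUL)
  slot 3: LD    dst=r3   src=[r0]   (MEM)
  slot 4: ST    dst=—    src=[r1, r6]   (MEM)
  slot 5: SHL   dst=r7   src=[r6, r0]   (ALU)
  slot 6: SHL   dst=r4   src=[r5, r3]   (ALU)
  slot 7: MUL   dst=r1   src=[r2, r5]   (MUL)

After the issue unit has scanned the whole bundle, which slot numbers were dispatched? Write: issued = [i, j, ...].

issued = [0, 1]

#0 ALU src=r5,r2 dispatched  <A:1 Mu:2 Ld:1 B:1 rd:3 wr:1>
#1 ALU src=r8,r2 dispatched  <A:0 Mu:2 Ld:1 B:1 rd:1 wr:0>
#2 MUL src=r2,r1 held:RD_PORT  <A:0 Mu:2 Ld:1 B:1 rd:1 wr:0>
#3 MEM src=r0 held:WR_PORT  <A:0 Mu:2 Ld:1 B:1 rd:1 wr:0>
#4 MEM src=r1,r6 held:RD_PORT  <A:0 Mu:2 Ld:1 B:1 rd:1 wr:0>
#5 ALU src=r6,r0 held:FU  <A:0 Mu:2 Ld:1 B:1 rd:1 wr:0>
#6 ALU src=r5,r3 held:FU  <A:0 Mu:2 Ld:1 B:1 rd:1 wr:0>
#7 MUL src=r2,r5 held:RD_PORT  <A:0 Mu:2 Ld:1 B:1 rd:1 wr:0>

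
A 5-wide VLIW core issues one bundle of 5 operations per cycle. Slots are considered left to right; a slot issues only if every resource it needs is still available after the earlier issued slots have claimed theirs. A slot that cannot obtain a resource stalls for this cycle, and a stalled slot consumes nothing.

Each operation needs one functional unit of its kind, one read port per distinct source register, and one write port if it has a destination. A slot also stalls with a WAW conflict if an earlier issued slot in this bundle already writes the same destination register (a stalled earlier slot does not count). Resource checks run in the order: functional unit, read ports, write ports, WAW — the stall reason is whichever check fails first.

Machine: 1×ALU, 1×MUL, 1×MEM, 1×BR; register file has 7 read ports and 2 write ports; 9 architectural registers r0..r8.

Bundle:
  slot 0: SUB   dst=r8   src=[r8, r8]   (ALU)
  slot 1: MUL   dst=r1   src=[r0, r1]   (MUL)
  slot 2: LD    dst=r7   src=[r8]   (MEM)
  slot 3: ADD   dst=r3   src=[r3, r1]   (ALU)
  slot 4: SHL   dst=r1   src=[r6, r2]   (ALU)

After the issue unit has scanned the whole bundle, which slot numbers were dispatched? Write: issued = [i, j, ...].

issued = [0, 1]

[0] ALU needs rd=1 wr=1: ok; after: ALU=0 MUL=1 MEM=1 BR=1, R=6, W=1
[1] MUL needs rd=2 wr=1: ok; after: ALU=0 MUL=0 MEM=1 BR=1, R=4, W=0
[2] MEM needs rd=1 wr=1: WR_PORT; after: ALU=0 MUL=0 MEM=1 BR=1, R=4, W=0
[3] ALU needs rd=2 wr=1: FU; after: ALU=0 MUL=0 MEM=1 BR=1, R=4, W=0
[4] ALU needs rd=2 wr=1: FU; after: ALU=0 MUL=0 MEM=1 BR=1, R=4, W=0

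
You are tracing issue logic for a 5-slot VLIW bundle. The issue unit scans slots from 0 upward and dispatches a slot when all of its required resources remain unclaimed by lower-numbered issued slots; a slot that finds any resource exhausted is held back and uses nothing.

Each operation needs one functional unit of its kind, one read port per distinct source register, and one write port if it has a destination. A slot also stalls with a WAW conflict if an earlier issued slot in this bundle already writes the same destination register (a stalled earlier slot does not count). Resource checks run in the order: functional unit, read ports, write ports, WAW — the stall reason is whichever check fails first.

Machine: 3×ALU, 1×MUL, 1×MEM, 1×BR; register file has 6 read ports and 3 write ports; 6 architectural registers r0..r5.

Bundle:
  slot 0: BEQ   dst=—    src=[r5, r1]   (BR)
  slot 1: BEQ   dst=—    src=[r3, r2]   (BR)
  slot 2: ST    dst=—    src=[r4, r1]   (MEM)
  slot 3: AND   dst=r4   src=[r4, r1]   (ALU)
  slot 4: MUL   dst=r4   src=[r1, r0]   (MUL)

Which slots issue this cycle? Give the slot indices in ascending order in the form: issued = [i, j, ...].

(0) want 1×BR +2rd +0wr — yes → AL3|MU1|ME1|BR0|rd4|wr3
(1) want 1×BR +2rd +0wr — FU → AL3|MU1|ME1|BR0|rd4|wr3
(2) want 1×MEM +2rd +0wr — yes → AL3|MU1|ME0|BR0|rd2|wr3
(3) want 1×ALU +2rd +1wr — yes → AL2|MU1|ME0|BR0|rd0|wr2
(4) want 1×MUL +2rd +1wr — RD_PORT → AL2|MU1|ME0|BR0|rd0|wr2

issued = [0, 2, 3]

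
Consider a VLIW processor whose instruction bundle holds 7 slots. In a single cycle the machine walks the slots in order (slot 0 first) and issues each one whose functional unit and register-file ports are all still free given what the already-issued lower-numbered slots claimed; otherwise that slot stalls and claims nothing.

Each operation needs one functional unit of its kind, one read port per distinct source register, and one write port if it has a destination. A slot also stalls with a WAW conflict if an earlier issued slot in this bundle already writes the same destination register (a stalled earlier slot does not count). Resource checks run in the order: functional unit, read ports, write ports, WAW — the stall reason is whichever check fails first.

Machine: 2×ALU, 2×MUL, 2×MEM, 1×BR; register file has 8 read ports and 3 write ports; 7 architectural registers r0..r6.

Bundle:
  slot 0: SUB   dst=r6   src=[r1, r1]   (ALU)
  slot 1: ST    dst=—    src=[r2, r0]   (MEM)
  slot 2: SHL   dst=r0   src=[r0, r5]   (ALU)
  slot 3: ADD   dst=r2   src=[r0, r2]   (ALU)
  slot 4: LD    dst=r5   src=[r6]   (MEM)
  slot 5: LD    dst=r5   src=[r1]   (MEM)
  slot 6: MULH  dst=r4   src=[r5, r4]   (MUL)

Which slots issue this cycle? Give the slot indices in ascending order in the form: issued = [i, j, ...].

(0) want 1×ALU +1rd +1wr — yes → AL1|MU2|ME2|BR1|rd7|wr2
(1) want 1×MEM +2rd +0wr — yes → AL1|MU2|ME1|BR1|rd5|wr2
(2) want 1×ALU +2rd +1wr — yes → AL0|MU2|ME1|BR1|rd3|wr1
(3) want 1×ALU +2rd +1wr — FU → AL0|MU2|ME1|BR1|rd3|wr1
(4) want 1×MEM +1rd +1wr — yes → AL0|MU2|ME0|BR1|rd2|wr0
(5) want 1×MEM +1rd +1wr — FU → AL0|MU2|ME0|BR1|rd2|wr0
(6) want 1×MUL +2rd +1wr — WR_PORT → AL0|MU2|ME0|BR1|rd2|wr0

issued = [0, 1, 2, 4]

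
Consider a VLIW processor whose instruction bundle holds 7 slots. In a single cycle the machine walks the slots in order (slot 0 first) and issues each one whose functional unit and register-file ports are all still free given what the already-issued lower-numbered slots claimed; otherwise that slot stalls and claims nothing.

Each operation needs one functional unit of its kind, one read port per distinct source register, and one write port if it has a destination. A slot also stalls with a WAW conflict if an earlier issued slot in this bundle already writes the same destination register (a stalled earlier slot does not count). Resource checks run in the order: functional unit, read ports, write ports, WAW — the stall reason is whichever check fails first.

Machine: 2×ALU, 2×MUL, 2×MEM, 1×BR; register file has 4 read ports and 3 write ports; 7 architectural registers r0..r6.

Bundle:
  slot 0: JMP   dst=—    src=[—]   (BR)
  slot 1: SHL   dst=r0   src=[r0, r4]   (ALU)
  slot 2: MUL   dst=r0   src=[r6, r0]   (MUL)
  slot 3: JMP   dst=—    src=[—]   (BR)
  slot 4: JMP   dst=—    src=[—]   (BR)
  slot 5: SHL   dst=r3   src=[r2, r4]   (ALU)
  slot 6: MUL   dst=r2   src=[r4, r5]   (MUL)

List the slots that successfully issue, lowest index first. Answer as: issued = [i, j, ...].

issued = [0, 1, 5]

(0) want 1×BR +0rd +0wr — yes → AL2|MU2|ME2|BR0|rd4|wr3
(1) want 1×ALU +2rd +1wr — yes → AL1|MU2|ME2|BR0|rd2|wr2
(2) want 1×MUL +2rd +1wr — WAW → AL1|MU2|ME2|BR0|rd2|wr2
(3) want 1×BR +0rd +0wr — FU → AL1|MU2|ME2|BR0|rd2|wr2
(4) want 1×BR +0rd +0wr — FU → AL1|MU2|ME2|BR0|rd2|wr2
(5) want 1×ALU +2rd +1wr — yes → AL0|MU2|ME2|BR0|rd0|wr1
(6) want 1×MUL +2rd +1wr — RD_PORT → AL0|MU2|ME2|BR0|rd0|wr1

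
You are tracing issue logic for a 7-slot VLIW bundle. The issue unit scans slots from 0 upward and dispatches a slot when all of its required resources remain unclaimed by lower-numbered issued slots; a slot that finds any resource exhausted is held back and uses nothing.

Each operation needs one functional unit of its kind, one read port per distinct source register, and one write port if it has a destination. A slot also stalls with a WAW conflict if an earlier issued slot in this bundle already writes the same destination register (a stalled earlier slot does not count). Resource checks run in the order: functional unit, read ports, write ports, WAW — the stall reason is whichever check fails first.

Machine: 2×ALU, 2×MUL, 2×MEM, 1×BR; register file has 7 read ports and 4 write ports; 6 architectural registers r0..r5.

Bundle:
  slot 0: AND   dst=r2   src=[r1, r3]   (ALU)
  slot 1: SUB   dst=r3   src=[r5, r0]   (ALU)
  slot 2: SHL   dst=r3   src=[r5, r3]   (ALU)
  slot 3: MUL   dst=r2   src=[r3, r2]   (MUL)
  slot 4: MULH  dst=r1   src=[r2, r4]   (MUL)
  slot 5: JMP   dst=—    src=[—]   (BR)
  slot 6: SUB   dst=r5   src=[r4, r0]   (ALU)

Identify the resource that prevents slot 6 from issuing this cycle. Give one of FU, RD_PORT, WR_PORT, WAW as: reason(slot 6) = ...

#0 ALU src=r1,r3 dispatched  <A:1 Mu:2 Ld:2 B:1 rd:5 wr:3>
#1 ALU src=r5,r0 dispatched  <A:0 Mu:2 Ld:2 B:1 rd:3 wr:2>
#2 ALU src=r5,r3 held:FU  <A:0 Mu:2 Ld:2 B:1 rd:3 wr:2>
#3 MUL src=r3,r2 held:WAW  <A:0 Mu:2 Ld:2 B:1 rd:3 wr:2>
#4 MUL src=r2,r4 dispatched  <A:0 Mu:1 Ld:2 B:1 rd:1 wr:1>
#5 BR src=- dispatched  <A:0 Mu:1 Ld:2 B:0 rd:1 wr:1>
#6 ALU src=r4,r0 held:FU  <A:0 Mu:1 Ld:2 B:0 rd:1 wr:1>

reason(slot 6) = FU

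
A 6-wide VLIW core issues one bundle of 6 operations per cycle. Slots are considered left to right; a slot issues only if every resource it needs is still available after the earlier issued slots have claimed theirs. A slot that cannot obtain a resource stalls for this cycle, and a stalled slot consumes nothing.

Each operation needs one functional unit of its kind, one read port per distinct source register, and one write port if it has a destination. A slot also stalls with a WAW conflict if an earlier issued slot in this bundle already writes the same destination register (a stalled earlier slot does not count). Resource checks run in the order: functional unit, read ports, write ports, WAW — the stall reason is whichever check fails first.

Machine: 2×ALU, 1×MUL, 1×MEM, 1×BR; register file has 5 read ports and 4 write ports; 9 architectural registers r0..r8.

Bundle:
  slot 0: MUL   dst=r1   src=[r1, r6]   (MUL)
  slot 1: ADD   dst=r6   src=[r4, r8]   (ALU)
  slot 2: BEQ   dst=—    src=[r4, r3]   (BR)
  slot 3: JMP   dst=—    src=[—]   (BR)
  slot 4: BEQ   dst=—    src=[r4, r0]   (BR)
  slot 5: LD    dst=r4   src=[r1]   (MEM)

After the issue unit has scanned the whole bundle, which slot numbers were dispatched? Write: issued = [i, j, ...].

issued = [0, 1, 3, 5]

  0. MUL→r1 ⇒ go  {2A/0Mu/1Ld/1B | 3r 3w}
  1. ALU→r6 ⇒ go  {1A/0Mu/1Ld/1B | 1r 2w}
  2. BR ⇒ no(RD_PORT)  {1A/0Mu/1Ld/1B | 1r 2w}
  3. BR ⇒ go  {1A/0Mu/1Ld/0B | 1r 2w}
  4. BR ⇒ no(FU)  {1A/0Mu/1Ld/0B | 1r 2w}
  5. MEM→r4 ⇒ go  {1A/0Mu/0Ld/0B | 0r 1w}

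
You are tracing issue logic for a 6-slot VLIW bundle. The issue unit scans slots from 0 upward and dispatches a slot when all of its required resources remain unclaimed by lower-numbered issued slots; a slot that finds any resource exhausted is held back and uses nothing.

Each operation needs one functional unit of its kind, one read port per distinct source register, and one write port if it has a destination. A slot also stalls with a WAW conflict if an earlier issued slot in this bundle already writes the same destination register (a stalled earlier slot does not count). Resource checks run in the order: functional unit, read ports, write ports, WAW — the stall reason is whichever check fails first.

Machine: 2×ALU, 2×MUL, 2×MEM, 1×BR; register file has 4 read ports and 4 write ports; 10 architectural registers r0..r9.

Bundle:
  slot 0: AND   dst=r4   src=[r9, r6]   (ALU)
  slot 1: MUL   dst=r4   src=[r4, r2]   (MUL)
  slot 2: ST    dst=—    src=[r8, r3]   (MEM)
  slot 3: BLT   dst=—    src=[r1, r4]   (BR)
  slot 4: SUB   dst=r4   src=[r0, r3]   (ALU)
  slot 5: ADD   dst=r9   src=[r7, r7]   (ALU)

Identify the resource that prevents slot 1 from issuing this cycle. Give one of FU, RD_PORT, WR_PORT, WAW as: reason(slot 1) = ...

  0. ALU→r4 ⇒ go  {1A/2Mu/2Ld/1B | 2r 3w}
  1. MUL→r4 ⇒ no(WAW)  {1A/2Mu/2Ld/1B | 2r 3w}
  2. MEM ⇒ go  {1A/2Mu/1Ld/1B | 0r 3w}
  3. BR ⇒ no(RD_PORT)  {1A/2Mu/1Ld/1B | 0r 3w}
  4. ALU→r4 ⇒ no(RD_PORT)  {1A/2Mu/1Ld/1B | 0r 3w}
  5. ALU→r9 ⇒ no(RD_PORT)  {1A/2Mu/1Ld/1B | 0r 3w}

reason(slot 1) = WAW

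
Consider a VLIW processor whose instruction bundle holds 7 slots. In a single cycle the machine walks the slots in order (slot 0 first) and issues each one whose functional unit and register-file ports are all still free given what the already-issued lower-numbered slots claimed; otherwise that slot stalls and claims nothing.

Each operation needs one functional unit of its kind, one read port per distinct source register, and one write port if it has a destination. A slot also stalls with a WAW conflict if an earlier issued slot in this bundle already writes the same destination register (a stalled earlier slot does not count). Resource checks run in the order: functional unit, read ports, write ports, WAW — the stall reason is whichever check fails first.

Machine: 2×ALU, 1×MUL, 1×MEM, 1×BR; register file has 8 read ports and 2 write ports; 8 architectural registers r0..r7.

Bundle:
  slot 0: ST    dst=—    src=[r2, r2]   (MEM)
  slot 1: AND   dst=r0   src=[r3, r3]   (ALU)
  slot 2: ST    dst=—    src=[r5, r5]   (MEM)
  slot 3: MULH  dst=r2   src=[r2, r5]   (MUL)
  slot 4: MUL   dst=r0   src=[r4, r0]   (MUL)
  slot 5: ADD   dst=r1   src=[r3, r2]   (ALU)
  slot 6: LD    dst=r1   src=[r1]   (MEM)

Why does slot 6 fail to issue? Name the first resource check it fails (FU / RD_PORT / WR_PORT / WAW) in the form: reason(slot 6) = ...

slot 0 (MEM): ISSUE — free A2,Mu1,Ld0,B1 rp7 wp2
slot 1 (ALU): ISSUE — free A1,Mu1,Ld0,B1 rp6 wp1
slot 2 (MEM): stall FU — free A1,Mu1,Ld0,B1 rp6 wp1
slot 3 (MUL): ISSUE — free A1,Mu0,Ld0,B1 rp4 wp0
slot 4 (MUL): stall FU — free A1,Mu0,Ld0,B1 rp4 wp0
slot 5 (ALU): stall WR_PORT — free A1,Mu0,Ld0,B1 rp4 wp0
slot 6 (MEM): stall FU — free A1,Mu0,Ld0,B1 rp4 wp0

reason(slot 6) = FU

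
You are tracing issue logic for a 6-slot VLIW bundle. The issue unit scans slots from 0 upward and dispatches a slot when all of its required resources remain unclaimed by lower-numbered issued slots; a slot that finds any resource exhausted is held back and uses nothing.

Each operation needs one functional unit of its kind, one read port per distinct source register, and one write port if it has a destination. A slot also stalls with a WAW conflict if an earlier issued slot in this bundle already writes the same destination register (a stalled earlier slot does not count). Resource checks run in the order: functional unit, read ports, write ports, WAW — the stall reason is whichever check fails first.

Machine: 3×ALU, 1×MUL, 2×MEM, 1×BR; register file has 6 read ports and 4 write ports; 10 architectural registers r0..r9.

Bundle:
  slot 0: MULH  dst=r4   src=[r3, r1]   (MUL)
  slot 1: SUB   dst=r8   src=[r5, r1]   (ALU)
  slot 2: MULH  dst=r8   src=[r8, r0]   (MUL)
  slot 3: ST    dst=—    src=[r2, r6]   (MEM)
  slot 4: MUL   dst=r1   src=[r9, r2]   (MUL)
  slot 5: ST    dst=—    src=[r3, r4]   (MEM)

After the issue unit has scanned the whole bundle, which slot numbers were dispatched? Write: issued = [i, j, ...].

  0. MUL→r4 ⇒ go  {3A/0Mu/2Ld/1B | 4r 3w}
  1. ALU→r8 ⇒ go  {2A/0Mu/2Ld/1B | 2r 2w}
  2. MUL→r8 ⇒ no(FU)  {2A/0Mu/2Ld/1B | 2r 2w}
  3. MEM ⇒ go  {2A/0Mu/1Ld/1B | 0r 2w}
  4. MUL→r1 ⇒ no(FU)  {2A/0Mu/1Ld/1B | 0r 2w}
  5. MEM ⇒ no(RD_PORT)  {2A/0Mu/1Ld/1B | 0r 2w}

issued = [0, 1, 3]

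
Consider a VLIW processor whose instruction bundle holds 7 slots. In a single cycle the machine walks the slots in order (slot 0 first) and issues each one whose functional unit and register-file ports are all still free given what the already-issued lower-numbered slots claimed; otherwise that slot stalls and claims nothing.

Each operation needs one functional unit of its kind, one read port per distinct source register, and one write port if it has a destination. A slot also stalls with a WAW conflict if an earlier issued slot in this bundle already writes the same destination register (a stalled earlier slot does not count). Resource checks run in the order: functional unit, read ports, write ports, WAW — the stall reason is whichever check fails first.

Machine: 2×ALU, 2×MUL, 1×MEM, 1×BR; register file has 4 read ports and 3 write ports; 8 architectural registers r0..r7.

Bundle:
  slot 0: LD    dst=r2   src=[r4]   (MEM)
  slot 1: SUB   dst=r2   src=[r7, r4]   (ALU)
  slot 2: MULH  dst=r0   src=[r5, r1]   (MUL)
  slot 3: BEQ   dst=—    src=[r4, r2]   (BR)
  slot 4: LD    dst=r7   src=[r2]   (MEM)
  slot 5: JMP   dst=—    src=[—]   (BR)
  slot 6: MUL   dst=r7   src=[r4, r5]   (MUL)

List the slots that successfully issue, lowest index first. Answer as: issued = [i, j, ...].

[0] MEM needs rd=1 wr=1: ok; after: ALU=2 MUL=2 MEM=0 BR=1, R=3, W=2
[1] ALU needs rd=2 wr=1: WAW; after: ALU=2 MUL=2 MEM=0 BR=1, R=3, W=2
[2] MUL needs rd=2 wr=1: ok; after: ALU=2 MUL=1 MEM=0 BR=1, R=1, W=1
[3] BR needs rd=2 wr=0: RD_PORT; after: ALU=2 MUL=1 MEM=0 BR=1, R=1, W=1
[4] MEM needs rd=1 wr=1: FU; after: ALU=2 MUL=1 MEM=0 BR=1, R=1, W=1
[5] BR needs rd=0 wr=0: ok; after: ALU=2 MUL=1 MEM=0 BR=0, R=1, W=1
[6] MUL needs rd=2 wr=1: RD_PORT; after: ALU=2 MUL=1 MEM=0 BR=0, R=1, W=1

issued = [0, 2, 5]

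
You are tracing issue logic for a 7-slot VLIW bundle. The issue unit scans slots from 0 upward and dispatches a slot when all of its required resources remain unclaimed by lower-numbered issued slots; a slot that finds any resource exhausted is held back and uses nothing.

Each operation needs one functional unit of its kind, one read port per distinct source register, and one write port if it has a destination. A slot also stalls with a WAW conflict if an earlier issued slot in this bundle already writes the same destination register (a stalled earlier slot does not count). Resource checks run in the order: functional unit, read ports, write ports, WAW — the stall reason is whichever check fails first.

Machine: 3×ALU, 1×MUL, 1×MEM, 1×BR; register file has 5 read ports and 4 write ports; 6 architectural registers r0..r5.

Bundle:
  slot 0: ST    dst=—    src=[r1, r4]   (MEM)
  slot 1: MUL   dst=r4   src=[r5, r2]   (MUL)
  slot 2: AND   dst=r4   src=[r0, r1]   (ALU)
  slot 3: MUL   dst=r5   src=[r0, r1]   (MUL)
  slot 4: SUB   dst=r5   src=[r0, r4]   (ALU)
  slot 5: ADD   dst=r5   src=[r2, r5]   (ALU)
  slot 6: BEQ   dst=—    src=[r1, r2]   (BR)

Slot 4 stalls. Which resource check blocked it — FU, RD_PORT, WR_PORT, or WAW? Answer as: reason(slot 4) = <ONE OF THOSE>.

reason(slot 4) = RD_PORT

slot 0 (MEM): ISSUE — free A3,Mu1,Ld0,B1 rp3 wp4
slot 1 (MUL): ISSUE — free A3,Mu0,Ld0,B1 rp1 wp3
slot 2 (ALU): stall RD_PORT — free A3,Mu0,Ld0,B1 rp1 wp3
slot 3 (MUL): stall FU — free A3,Mu0,Ld0,B1 rp1 wp3
slot 4 (ALU): stall RD_PORT — free A3,Mu0,Ld0,B1 rp1 wp3
slot 5 (ALU): stall RD_PORT — free A3,Mu0,Ld0,B1 rp1 wp3
slot 6 (BR): stall RD_PORT — free A3,Mu0,Ld0,B1 rp1 wp3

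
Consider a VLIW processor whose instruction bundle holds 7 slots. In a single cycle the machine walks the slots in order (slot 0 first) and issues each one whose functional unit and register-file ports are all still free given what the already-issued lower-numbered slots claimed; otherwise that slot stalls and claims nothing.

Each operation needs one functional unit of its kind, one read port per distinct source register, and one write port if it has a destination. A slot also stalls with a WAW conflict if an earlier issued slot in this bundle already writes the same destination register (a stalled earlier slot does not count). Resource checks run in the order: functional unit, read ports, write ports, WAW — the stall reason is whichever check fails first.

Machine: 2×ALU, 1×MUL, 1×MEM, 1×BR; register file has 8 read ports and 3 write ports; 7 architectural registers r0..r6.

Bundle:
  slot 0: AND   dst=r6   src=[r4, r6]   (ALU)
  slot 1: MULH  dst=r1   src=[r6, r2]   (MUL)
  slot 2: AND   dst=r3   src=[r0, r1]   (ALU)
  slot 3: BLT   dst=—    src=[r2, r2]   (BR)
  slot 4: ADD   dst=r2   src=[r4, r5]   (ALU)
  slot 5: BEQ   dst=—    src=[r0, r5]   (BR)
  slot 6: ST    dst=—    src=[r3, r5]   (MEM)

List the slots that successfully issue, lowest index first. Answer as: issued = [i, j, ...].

slot 0 (ALU): ISSUE — free A1,Mu1,Ld1,B1 rp6 wp2
slot 1 (MUL): ISSUE — free A1,Mu0,Ld1,B1 rp4 wp1
slot 2 (ALU): ISSUE — free A0,Mu0,Ld1,B1 rp2 wp0
slot 3 (BR): ISSUE — free A0,Mu0,Ld1,B0 rp1 wp0
slot 4 (ALU): stall FU — free A0,Mu0,Ld1,B0 rp1 wp0
slot 5 (BR): stall FU — free A0,Mu0,Ld1,B0 rp1 wp0
slot 6 (MEM): stall RD_PORT — free A0,Mu0,Ld1,B0 rp1 wp0

issued = [0, 1, 2, 3]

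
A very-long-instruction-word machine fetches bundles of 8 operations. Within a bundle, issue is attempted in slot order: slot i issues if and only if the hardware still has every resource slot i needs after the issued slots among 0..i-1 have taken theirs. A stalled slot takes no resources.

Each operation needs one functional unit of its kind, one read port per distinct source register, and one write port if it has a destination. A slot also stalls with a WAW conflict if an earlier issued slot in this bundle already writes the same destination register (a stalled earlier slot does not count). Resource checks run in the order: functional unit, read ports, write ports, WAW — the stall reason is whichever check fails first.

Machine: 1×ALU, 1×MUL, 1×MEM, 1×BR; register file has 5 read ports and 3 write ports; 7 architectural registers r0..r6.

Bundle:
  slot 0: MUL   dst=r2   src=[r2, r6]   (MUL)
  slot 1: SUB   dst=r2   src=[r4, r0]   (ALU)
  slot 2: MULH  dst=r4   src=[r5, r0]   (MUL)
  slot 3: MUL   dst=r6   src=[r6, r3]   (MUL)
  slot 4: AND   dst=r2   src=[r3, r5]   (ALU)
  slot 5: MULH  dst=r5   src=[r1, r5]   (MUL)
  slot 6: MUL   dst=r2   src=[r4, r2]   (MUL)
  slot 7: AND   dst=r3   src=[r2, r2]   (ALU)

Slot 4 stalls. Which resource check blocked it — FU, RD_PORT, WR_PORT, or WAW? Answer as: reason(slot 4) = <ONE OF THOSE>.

reason(slot 4) = WAW

#0 MUL src=r2,r6 dispatched  <A:1 Mu:0 Ld:1 B:1 rd:3 wr:2>
#1 ALU src=r4,r0 held:WAW  <A:1 Mu:0 Ld:1 B:1 rd:3 wr:2>
#2 MUL src=r5,r0 held:FU  <A:1 Mu:0 Ld:1 B:1 rd:3 wr:2>
#3 MUL src=r6,r3 held:FU  <A:1 Mu:0 Ld:1 B:1 rd:3 wr:2>
#4 ALU src=r3,r5 held:WAW  <A:1 Mu:0 Ld:1 B:1 rd:3 wr:2>
#5 MUL src=r1,r5 held:FU  <A:1 Mu:0 Ld:1 B:1 rd:3 wr:2>
#6 MUL src=r4,r2 held:FU  <A:1 Mu:0 Ld:1 B:1 rd:3 wr:2>
#7 ALU src=r2,r2 dispatched  <A:0 Mu:0 Ld:1 B:1 rd:2 wr:1>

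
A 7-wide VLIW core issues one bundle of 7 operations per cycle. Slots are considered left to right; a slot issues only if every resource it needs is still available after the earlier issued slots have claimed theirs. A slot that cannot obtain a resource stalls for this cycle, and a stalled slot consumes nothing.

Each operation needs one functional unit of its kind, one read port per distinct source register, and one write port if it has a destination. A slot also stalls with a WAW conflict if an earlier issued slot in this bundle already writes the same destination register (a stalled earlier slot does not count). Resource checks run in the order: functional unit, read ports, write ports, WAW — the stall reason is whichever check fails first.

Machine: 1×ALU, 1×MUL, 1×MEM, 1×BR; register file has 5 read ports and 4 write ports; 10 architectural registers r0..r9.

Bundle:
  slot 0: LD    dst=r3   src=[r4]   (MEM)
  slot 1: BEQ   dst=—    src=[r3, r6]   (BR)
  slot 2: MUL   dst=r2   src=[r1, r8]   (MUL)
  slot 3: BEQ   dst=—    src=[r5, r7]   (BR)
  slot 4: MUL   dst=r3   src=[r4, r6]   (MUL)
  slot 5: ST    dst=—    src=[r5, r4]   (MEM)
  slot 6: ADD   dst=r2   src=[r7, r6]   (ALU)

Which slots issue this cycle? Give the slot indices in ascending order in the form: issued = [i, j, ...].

(0) want 1×MEM +1rd +1wr — yes → AL1|MU1|ME0|BR1|rd4|wr3
(1) want 1×BR +2rd +0wr — yes → AL1|MU1|ME0|BR0|rd2|wr3
(2) want 1×MUL +2rd +1wr — yes → AL1|MU0|ME0|BR0|rd0|wr2
(3) want 1×BR +2rd +0wr — FU → AL1|MU0|ME0|BR0|rd0|wr2
(4) want 1×MUL +2rd +1wr — FU → AL1|MU0|ME0|BR0|rd0|wr2
(5) want 1×MEM +2rd +0wr — FU → AL1|MU0|ME0|BR0|rd0|wr2
(6) want 1×ALU +2rd +1wr — RD_PORT → AL1|MU0|ME0|BR0|rd0|wr2

issued = [0, 1, 2]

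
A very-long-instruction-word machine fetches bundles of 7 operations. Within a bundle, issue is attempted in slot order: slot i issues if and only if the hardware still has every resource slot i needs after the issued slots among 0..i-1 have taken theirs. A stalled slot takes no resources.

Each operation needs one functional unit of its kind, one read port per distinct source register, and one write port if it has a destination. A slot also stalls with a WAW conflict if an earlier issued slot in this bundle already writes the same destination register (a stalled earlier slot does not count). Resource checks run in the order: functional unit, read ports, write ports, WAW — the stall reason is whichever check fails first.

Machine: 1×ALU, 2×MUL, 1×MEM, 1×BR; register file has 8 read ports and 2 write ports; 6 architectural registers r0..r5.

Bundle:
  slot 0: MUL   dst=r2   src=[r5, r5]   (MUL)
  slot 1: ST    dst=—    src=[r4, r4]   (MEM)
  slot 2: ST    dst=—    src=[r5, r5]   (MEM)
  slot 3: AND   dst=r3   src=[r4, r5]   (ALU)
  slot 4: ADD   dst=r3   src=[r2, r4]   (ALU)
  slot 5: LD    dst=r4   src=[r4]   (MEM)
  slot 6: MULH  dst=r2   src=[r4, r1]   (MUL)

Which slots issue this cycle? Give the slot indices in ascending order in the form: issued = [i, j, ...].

[0] MUL needs rd=1 wr=1: ok; after: ALU=1 MUL=1 MEM=1 BR=1, R=7, W=1
[1] MEM needs rd=1 wr=0: ok; after: ALU=1 MUL=1 MEM=0 BR=1, R=6, W=1
[2] MEM needs rd=1 wr=0: FU; after: ALU=1 MUL=1 MEM=0 BR=1, R=6, W=1
[3] ALU needs rd=2 wr=1: ok; after: ALU=0 MUL=1 MEM=0 BR=1, R=4, W=0
[4] ALU needs rd=2 wr=1: FU; after: ALU=0 MUL=1 MEM=0 BR=1, R=4, W=0
[5] MEM needs rd=1 wr=1: FU; after: ALU=0 MUL=1 MEM=0 BR=1, R=4, W=0
[6] MUL needs rd=2 wr=1: WR_PORT; after: ALU=0 MUL=1 MEM=0 BR=1, R=4, W=0

issued = [0, 1, 3]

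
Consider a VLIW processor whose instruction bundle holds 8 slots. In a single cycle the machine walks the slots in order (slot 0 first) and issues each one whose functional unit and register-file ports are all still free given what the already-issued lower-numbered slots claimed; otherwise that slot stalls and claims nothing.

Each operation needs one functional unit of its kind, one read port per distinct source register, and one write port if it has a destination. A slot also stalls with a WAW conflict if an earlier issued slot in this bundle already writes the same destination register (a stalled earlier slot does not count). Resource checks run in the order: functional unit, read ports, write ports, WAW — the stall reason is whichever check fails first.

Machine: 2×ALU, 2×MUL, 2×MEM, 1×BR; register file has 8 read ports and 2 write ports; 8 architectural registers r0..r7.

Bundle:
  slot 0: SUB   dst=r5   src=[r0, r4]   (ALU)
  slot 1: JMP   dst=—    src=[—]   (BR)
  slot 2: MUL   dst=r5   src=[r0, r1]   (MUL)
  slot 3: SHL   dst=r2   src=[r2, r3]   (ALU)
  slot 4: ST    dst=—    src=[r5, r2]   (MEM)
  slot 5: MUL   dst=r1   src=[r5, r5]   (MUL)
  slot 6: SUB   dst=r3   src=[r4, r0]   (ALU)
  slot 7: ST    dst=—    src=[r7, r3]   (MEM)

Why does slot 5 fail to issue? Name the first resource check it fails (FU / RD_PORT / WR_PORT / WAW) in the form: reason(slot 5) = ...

reason(slot 5) = WR_PORT

[0] ALU needs rd=2 wr=1: ok; after: ALU=1 MUL=2 MEM=2 BR=1, R=6, W=1
[1] BR needs rd=0 wr=0: ok; after: ALU=1 MUL=2 MEM=2 BR=0, R=6, W=1
[2] MUL needs rd=2 wr=1: WAW; after: ALU=1 MUL=2 MEM=2 BR=0, R=6, W=1
[3] ALU needs rd=2 wr=1: ok; after: ALU=0 MUL=2 MEM=2 BR=0, R=4, W=0
[4] MEM needs rd=2 wr=0: ok; after: ALU=0 MUL=2 MEM=1 BR=0, R=2, W=0
[5] MUL needs rd=1 wr=1: WR_PORT; after: ALU=0 MUL=2 MEM=1 BR=0, R=2, W=0
[6] ALU needs rd=2 wr=1: FU; after: ALU=0 MUL=2 MEM=1 BR=0, R=2, W=0
[7] MEM needs rd=2 wr=0: ok; after: ALU=0 MUL=2 MEM=0 BR=0, R=0, W=0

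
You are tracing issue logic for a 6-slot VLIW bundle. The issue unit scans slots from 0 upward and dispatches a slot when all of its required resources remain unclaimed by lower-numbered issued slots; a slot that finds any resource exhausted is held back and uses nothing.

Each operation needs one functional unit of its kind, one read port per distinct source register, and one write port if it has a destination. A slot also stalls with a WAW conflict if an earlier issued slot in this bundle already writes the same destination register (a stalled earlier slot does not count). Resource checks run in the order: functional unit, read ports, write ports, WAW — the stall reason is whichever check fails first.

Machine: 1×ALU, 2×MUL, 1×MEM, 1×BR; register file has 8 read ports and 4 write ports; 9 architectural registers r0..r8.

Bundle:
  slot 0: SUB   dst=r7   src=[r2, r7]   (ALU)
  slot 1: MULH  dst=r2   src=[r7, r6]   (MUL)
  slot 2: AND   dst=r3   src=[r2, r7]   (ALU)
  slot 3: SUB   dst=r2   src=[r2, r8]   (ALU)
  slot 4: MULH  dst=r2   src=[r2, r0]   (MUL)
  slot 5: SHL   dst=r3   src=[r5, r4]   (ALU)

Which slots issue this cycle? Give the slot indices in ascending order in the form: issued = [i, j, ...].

#0 ALU src=r2,r7 dispatched  <A:0 Mu:2 Ld:1 B:1 rd:6 wr:3>
#1 MUL src=r7,r6 dispatched  <A:0 Mu:1 Ld:1 B:1 rd:4 wr:2>
#2 ALU src=r2,r7 held:FU  <A:0 Mu:1 Ld:1 B:1 rd:4 wr:2>
#3 ALU src=r2,r8 held:FU  <A:0 Mu:1 Ld:1 B:1 rd:4 wr:2>
#4 MUL src=r2,r0 held:WAW  <A:0 Mu:1 Ld:1 B:1 rd:4 wr:2>
#5 ALU src=r5,r4 held:FU  <A:0 Mu:1 Ld:1 B:1 rd:4 wr:2>

issued = [0, 1]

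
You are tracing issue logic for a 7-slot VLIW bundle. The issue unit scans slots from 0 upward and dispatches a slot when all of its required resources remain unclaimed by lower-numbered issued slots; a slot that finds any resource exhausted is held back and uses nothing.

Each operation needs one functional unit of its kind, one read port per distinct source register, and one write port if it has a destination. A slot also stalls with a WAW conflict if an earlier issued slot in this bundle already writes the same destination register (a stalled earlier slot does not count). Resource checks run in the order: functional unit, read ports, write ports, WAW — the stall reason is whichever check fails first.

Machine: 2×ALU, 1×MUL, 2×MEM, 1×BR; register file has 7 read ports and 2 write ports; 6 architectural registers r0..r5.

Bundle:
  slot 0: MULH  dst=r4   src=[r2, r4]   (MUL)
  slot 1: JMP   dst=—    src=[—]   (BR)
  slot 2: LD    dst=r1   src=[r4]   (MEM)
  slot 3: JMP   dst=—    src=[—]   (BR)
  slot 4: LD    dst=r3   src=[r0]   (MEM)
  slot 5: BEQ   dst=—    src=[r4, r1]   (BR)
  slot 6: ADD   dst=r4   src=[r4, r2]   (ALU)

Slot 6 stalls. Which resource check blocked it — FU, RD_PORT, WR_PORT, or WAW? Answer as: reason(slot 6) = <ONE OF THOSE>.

reason(slot 6) = WR_PORT

(0) want 1×MUL +2rd +1wr — yes → AL2|MU0|ME2|BR1|rd5|wr1
(1) want 1×BR +0rd +0wr — yes → AL2|MU0|ME2|BR0|rd5|wr1
(2) want 1×MEM +1rd +1wr — yes → AL2|MU0|ME1|BR0|rd4|wr0
(3) want 1×BR +0rd +0wr — FU → AL2|MU0|ME1|BR0|rd4|wr0
(4) want 1×MEM +1rd +1wr — WR_PORT → AL2|MU0|ME1|BR0|rd4|wr0
(5) want 1×BR +2rd +0wr — FU → AL2|MU0|ME1|BR0|rd4|wr0
(6) want 1×ALU +2rd +1wr — WR_PORT → AL2|MU0|ME1|BR0|rd4|wr0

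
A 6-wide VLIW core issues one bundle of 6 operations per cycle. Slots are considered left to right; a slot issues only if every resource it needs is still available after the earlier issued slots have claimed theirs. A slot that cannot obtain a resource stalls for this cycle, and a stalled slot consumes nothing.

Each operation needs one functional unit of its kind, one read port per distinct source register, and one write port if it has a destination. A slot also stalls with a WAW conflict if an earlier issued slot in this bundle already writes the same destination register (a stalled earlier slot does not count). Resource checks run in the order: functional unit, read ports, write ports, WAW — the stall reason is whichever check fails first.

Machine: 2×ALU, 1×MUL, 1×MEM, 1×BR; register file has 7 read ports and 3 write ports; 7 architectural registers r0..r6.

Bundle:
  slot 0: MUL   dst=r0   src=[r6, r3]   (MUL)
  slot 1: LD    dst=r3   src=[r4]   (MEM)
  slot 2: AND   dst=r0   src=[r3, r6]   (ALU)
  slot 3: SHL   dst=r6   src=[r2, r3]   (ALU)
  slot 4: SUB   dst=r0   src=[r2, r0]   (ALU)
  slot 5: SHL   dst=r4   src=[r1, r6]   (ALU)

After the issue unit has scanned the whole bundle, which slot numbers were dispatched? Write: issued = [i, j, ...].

issued = [0, 1, 3]

(0) want 1×MUL +2rd +1wr — yes → AL2|MU0|ME1|BR1|rd5|wr2
(1) want 1×MEM +1rd +1wr — yes → AL2|MU0|ME0|BR1|rd4|wr1
(2) want 1×ALU +2rd +1wr — WAW → AL2|MU0|ME0|BR1|rd4|wr1
(3) want 1×ALU +2rd +1wr — yes → AL1|MU0|ME0|BR1|rd2|wr0
(4) want 1×ALU +2rd +1wr — WR_PORT → AL1|MU0|ME0|BR1|rd2|wr0
(5) want 1×ALU +2rd +1wr — WR_PORT → AL1|MU0|ME0|BR1|rd2|wr0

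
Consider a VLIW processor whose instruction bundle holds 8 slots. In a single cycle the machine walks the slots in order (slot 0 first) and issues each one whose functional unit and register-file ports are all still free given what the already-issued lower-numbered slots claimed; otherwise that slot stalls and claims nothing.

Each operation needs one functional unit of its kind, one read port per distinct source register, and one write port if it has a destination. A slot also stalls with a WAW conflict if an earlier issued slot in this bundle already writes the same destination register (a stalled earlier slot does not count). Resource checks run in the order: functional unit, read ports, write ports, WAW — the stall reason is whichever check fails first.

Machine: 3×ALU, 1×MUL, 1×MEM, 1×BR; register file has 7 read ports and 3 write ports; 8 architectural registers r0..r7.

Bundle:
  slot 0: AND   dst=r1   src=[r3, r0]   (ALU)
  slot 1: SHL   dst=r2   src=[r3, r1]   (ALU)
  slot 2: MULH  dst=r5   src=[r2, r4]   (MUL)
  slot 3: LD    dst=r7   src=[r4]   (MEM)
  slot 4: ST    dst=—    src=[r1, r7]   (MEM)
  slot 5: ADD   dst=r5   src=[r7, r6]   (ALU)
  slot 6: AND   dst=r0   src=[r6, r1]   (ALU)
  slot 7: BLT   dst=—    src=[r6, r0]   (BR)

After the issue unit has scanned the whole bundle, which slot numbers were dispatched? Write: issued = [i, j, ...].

issued = [0, 1, 2]

  0. ALU→r1 ⇒ go  {2A/1Mu/1Ld/1B | 5r 2w}
  1. ALU→r2 ⇒ go  {1A/1Mu/1Ld/1B | 3r 1w}
  2. MUL→r5 ⇒ go  {1A/0Mu/1Ld/1B | 1r 0w}
  3. MEM→r7 ⇒ no(WR_PORT)  {1A/0Mu/1Ld/1B | 1r 0w}
  4. MEM ⇒ no(RD_PORT)  {1A/0Mu/1Ld/1B | 1r 0w}
  5. ALU→r5 ⇒ no(RD_PORT)  {1A/0Mu/1Ld/1B | 1r 0w}
  6. ALU→r0 ⇒ no(RD_PORT)  {1A/0Mu/1Ld/1B | 1r 0w}
  7. BR ⇒ no(RD_PORT)  {1A/0Mu/1Ld/1B | 1r 0w}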